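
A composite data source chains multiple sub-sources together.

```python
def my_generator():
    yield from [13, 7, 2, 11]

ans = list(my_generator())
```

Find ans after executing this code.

Step 1: yield from delegates to the iterable, yielding each element.
Step 2: Collected values: [13, 7, 2, 11].
Therefore ans = [13, 7, 2, 11].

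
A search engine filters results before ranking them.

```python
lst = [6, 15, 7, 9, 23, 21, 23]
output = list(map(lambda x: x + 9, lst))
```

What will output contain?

Step 1: Apply lambda x: x + 9 to each element:
  6 -> 15
  15 -> 24
  7 -> 16
  9 -> 18
  23 -> 32
  21 -> 30
  23 -> 32
Therefore output = [15, 24, 16, 18, 32, 30, 32].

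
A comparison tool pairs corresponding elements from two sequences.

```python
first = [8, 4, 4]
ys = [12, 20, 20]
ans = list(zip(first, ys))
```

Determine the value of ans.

Step 1: zip pairs elements at same index:
  Index 0: (8, 12)
  Index 1: (4, 20)
  Index 2: (4, 20)
Therefore ans = [(8, 12), (4, 20), (4, 20)].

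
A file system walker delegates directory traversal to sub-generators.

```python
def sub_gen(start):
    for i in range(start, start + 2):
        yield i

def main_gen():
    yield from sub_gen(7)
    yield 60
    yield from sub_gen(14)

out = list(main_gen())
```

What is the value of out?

Step 1: main_gen() delegates to sub_gen(7):
  yield 7
  yield 8
Step 2: yield 60
Step 3: Delegates to sub_gen(14):
  yield 14
  yield 15
Therefore out = [7, 8, 60, 14, 15].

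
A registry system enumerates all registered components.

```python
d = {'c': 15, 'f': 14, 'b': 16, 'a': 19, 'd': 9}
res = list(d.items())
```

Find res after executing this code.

Step 1: d.items() returns (key, value) pairs in insertion order.
Therefore res = [('c', 15), ('f', 14), ('b', 16), ('a', 19), ('d', 9)].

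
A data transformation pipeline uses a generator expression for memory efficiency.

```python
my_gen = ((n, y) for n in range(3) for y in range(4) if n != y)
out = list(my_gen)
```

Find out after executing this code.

Step 1: Nested generator over range(3) x range(4) where n != y:
  (0, 0): excluded (n == y)
  (0, 1): included
  (0, 2): included
  (0, 3): included
  (1, 0): included
  (1, 1): excluded (n == y)
  (1, 2): included
  (1, 3): included
  (2, 0): included
  (2, 1): included
  (2, 2): excluded (n == y)
  (2, 3): included
Therefore out = [(0, 1), (0, 2), (0, 3), (1, 0), (1, 2), (1, 3), (2, 0), (2, 1), (2, 3)].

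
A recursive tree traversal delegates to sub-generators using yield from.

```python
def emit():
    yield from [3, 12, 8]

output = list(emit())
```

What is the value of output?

Step 1: yield from delegates to the iterable, yielding each element.
Step 2: Collected values: [3, 12, 8].
Therefore output = [3, 12, 8].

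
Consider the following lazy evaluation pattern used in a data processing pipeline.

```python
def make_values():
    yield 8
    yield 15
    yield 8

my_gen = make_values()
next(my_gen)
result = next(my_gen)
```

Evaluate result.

Step 1: make_values() creates a generator.
Step 2: next(my_gen) yields 8 (consumed and discarded).
Step 3: next(my_gen) yields 15, assigned to result.
Therefore result = 15.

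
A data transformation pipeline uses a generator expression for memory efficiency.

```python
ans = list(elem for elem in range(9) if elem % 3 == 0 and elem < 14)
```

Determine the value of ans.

Step 1: Filter range(9) where elem % 3 == 0 and elem < 14:
  elem=0: both conditions met, included
  elem=1: excluded (1 % 3 != 0)
  elem=2: excluded (2 % 3 != 0)
  elem=3: both conditions met, included
  elem=4: excluded (4 % 3 != 0)
  elem=5: excluded (5 % 3 != 0)
  elem=6: both conditions met, included
  elem=7: excluded (7 % 3 != 0)
  elem=8: excluded (8 % 3 != 0)
Therefore ans = [0, 3, 6].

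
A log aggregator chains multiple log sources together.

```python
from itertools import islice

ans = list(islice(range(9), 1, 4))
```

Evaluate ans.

Step 1: islice(range(9), 1, 4) takes elements at indices [1, 4).
Step 2: Elements: [1, 2, 3].
Therefore ans = [1, 2, 3].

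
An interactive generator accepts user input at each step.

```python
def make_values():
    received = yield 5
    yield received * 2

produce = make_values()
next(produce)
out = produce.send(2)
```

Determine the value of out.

Step 1: next(produce) advances to first yield, producing 5.
Step 2: send(2) resumes, received = 2.
Step 3: yield received * 2 = 2 * 2 = 4.
Therefore out = 4.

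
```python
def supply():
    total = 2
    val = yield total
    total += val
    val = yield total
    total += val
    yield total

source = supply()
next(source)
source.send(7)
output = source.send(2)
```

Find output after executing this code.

Step 1: next() -> yield total=2.
Step 2: send(7) -> val=7, total = 2+7 = 9, yield 9.
Step 3: send(2) -> val=2, total = 9+2 = 11, yield 11.
Therefore output = 11.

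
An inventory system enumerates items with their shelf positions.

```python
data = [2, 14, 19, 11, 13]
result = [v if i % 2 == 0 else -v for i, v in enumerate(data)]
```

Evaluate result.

Step 1: For each (i, v), keep v if i is even, negate if odd:
  i=0 (even): keep 2
  i=1 (odd): negate to -14
  i=2 (even): keep 19
  i=3 (odd): negate to -11
  i=4 (even): keep 13
Therefore result = [2, -14, 19, -11, 13].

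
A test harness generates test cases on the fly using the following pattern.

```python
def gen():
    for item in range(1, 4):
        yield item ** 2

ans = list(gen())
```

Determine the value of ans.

Step 1: For each item in range(1, 4), yield item**2:
  item=1: yield 1**2 = 1
  item=2: yield 2**2 = 4
  item=3: yield 3**2 = 9
Therefore ans = [1, 4, 9].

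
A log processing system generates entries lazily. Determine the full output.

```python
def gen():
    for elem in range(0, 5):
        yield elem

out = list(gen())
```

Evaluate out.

Step 1: The generator yields each value from range(0, 5).
Step 2: list() consumes all yields: [0, 1, 2, 3, 4].
Therefore out = [0, 1, 2, 3, 4].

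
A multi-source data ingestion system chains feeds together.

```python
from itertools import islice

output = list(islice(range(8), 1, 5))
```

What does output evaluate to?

Step 1: islice(range(8), 1, 5) takes elements at indices [1, 5).
Step 2: Elements: [1, 2, 3, 4].
Therefore output = [1, 2, 3, 4].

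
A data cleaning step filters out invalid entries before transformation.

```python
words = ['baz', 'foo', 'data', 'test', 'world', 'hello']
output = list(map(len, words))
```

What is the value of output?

Step 1: Map len() to each word:
  'baz' -> 3
  'foo' -> 3
  'data' -> 4
  'test' -> 4
  'world' -> 5
  'hello' -> 5
Therefore output = [3, 3, 4, 4, 5, 5].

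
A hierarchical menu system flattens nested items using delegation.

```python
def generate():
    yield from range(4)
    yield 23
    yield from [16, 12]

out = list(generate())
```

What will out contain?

Step 1: Trace yields in order:
  yield 0
  yield 1
  yield 2
  yield 3
  yield 23
  yield 16
  yield 12
Therefore out = [0, 1, 2, 3, 23, 16, 12].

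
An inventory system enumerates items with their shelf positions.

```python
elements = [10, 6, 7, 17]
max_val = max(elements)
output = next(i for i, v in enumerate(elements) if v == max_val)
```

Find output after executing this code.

Step 1: max([10, 6, 7, 17]) = 17.
Step 2: Find first index where value == 17:
  Index 0: 10 != 17
  Index 1: 6 != 17
  Index 2: 7 != 17
  Index 3: 17 == 17, found!
Therefore output = 3.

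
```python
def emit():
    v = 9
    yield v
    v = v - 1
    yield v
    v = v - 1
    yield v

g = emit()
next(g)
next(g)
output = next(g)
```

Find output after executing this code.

Step 1: Trace through generator execution:
  Yield 1: v starts at 9, yield 9
  Yield 2: v = 9 - 1 = 8, yield 8
  Yield 3: v = 8 - 1 = 7, yield 7
Step 2: First next() gets 9, second next() gets the second value, third next() yields 7.
Therefore output = 7.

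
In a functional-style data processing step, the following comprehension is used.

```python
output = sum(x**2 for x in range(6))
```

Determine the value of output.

Step 1: Compute x**2 for each x in range(6):
  x=0: 0**2 = 0
  x=1: 1**2 = 1
  x=2: 2**2 = 4
  x=3: 3**2 = 9
  x=4: 4**2 = 16
  x=5: 5**2 = 25
Step 2: sum = 0 + 1 + 4 + 9 + 16 + 25 = 55.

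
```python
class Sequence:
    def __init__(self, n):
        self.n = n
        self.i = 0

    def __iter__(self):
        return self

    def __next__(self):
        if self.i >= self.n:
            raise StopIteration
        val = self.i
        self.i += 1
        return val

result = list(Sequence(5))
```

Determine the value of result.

Step 1: Sequence(5) creates an iterator counting 0 to 4.
Step 2: list() consumes all values: [0, 1, 2, 3, 4].
Therefore result = [0, 1, 2, 3, 4].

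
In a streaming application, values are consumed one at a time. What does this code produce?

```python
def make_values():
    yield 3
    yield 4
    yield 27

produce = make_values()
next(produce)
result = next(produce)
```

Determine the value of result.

Step 1: make_values() creates a generator.
Step 2: next(produce) yields 3 (consumed and discarded).
Step 3: next(produce) yields 4, assigned to result.
Therefore result = 4.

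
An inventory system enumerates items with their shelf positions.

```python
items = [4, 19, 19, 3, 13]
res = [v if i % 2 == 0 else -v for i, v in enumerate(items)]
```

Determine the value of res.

Step 1: For each (i, v), keep v if i is even, negate if odd:
  i=0 (even): keep 4
  i=1 (odd): negate to -19
  i=2 (even): keep 19
  i=3 (odd): negate to -3
  i=4 (even): keep 13
Therefore res = [4, -19, 19, -3, 13].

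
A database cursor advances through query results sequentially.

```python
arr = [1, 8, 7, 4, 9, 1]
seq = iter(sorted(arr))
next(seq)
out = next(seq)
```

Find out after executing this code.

Step 1: sorted([1, 8, 7, 4, 9, 1]) = [1, 1, 4, 7, 8, 9].
Step 2: Create iterator and skip 1 elements.
Step 3: next() returns 1.
Therefore out = 1.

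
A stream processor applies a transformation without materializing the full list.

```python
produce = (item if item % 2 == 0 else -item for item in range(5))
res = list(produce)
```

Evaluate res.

Step 1: For each item in range(5), yield item if even, else -item:
  item=0: even, yield 0
  item=1: odd, yield -1
  item=2: even, yield 2
  item=3: odd, yield -3
  item=4: even, yield 4
Therefore res = [0, -1, 2, -3, 4].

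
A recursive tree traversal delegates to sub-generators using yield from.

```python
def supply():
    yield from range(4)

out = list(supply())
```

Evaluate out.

Step 1: yield from delegates to the iterable, yielding each element.
Step 2: Collected values: [0, 1, 2, 3].
Therefore out = [0, 1, 2, 3].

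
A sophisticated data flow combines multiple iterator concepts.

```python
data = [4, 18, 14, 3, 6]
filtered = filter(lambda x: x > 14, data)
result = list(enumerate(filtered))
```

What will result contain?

Step 1: Filter [4, 18, 14, 3, 6] for > 14: [18].
Step 2: enumerate re-indexes from 0: [(0, 18)].
Therefore result = [(0, 18)].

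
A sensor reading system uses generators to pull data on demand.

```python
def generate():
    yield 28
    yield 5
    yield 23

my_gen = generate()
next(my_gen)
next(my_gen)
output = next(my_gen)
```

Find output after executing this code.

Step 1: generate() creates a generator.
Step 2: next(my_gen) yields 28 (consumed and discarded).
Step 3: next(my_gen) yields 5 (consumed and discarded).
Step 4: next(my_gen) yields 23, assigned to output.
Therefore output = 23.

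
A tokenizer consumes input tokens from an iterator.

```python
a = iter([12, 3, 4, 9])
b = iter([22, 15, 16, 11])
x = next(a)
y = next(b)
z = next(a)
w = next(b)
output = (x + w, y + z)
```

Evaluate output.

Step 1: a iterates [12, 3, 4, 9], b iterates [22, 15, 16, 11].
Step 2: x = next(a) = 12, y = next(b) = 22.
Step 3: z = next(a) = 3, w = next(b) = 15.
Step 4: output = (12 + 15, 22 + 3) = (27, 25).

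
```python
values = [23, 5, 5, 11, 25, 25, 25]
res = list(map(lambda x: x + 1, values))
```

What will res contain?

Step 1: Apply lambda x: x + 1 to each element:
  23 -> 24
  5 -> 6
  5 -> 6
  11 -> 12
  25 -> 26
  25 -> 26
  25 -> 26
Therefore res = [24, 6, 6, 12, 26, 26, 26].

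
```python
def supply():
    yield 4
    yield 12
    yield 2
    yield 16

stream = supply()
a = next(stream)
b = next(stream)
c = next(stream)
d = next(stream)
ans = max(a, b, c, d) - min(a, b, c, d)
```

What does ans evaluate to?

Step 1: Create generator and consume all values:
  a = next(stream) = 4
  b = next(stream) = 12
  c = next(stream) = 2
  d = next(stream) = 16
Step 2: max = 16, min = 2, ans = 16 - 2 = 14.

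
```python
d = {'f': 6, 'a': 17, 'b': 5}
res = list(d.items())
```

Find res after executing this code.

Step 1: d.items() returns (key, value) pairs in insertion order.
Therefore res = [('f', 6), ('a', 17), ('b', 5)].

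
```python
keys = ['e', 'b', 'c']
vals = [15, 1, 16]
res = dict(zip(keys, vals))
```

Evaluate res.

Step 1: zip pairs keys with values:
  'e' -> 15
  'b' -> 1
  'c' -> 16
Therefore res = {'e': 15, 'b': 1, 'c': 16}.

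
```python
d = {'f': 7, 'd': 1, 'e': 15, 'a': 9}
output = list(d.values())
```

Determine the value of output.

Step 1: d.values() returns the dictionary values in insertion order.
Therefore output = [7, 1, 15, 9].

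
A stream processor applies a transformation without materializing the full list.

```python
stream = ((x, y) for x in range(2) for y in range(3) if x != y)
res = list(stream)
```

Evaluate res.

Step 1: Nested generator over range(2) x range(3) where x != y:
  (0, 0): excluded (x == y)
  (0, 1): included
  (0, 2): included
  (1, 0): included
  (1, 1): excluded (x == y)
  (1, 2): included
Therefore res = [(0, 1), (0, 2), (1, 0), (1, 2)].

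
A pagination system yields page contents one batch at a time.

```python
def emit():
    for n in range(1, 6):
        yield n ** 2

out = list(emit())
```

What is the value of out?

Step 1: For each n in range(1, 6), yield n**2:
  n=1: yield 1**2 = 1
  n=2: yield 2**2 = 4
  n=3: yield 3**2 = 9
  n=4: yield 4**2 = 16
  n=5: yield 5**2 = 25
Therefore out = [1, 4, 9, 16, 25].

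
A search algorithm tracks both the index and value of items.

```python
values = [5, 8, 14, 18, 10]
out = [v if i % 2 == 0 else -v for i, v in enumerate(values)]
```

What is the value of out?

Step 1: For each (i, v), keep v if i is even, negate if odd:
  i=0 (even): keep 5
  i=1 (odd): negate to -8
  i=2 (even): keep 14
  i=3 (odd): negate to -18
  i=4 (even): keep 10
Therefore out = [5, -8, 14, -18, 10].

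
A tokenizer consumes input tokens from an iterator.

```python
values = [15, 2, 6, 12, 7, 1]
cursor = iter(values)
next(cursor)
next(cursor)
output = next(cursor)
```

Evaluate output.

Step 1: Create iterator over [15, 2, 6, 12, 7, 1].
Step 2: next() consumes 15.
Step 3: next() consumes 2.
Step 4: next() returns 6.
Therefore output = 6.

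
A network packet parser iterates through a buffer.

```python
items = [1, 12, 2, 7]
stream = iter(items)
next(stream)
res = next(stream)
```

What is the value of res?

Step 1: Create iterator over [1, 12, 2, 7].
Step 2: next() consumes 1.
Step 3: next() returns 12.
Therefore res = 12.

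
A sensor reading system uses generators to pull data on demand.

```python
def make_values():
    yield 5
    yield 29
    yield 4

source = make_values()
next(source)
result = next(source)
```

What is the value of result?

Step 1: make_values() creates a generator.
Step 2: next(source) yields 5 (consumed and discarded).
Step 3: next(source) yields 29, assigned to result.
Therefore result = 29.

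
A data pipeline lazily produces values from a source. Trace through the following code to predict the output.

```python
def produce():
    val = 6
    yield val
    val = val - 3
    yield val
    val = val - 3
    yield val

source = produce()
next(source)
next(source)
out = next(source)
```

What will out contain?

Step 1: Trace through generator execution:
  Yield 1: val starts at 6, yield 6
  Yield 2: val = 6 - 3 = 3, yield 3
  Yield 3: val = 3 - 3 = 0, yield 0
Step 2: First next() gets 6, second next() gets the second value, third next() yields 0.
Therefore out = 0.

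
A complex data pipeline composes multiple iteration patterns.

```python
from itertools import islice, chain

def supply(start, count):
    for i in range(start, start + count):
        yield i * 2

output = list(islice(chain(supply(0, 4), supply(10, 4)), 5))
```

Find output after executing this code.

Step 1: supply(0, 4) yields [0, 2, 4, 6].
Step 2: supply(10, 4) yields [20, 22, 24, 26].
Step 3: chain concatenates: [0, 2, 4, 6, 20, 22, 24, 26].
Step 4: islice takes first 5: [0, 2, 4, 6, 20].
Therefore output = [0, 2, 4, 6, 20].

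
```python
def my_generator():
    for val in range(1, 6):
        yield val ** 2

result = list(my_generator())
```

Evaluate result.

Step 1: For each val in range(1, 6), yield val**2:
  val=1: yield 1**2 = 1
  val=2: yield 2**2 = 4
  val=3: yield 3**2 = 9
  val=4: yield 4**2 = 16
  val=5: yield 5**2 = 25
Therefore result = [1, 4, 9, 16, 25].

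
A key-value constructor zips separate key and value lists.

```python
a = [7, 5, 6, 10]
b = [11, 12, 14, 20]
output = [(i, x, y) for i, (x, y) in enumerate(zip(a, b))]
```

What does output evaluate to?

Step 1: enumerate(zip(a, b)) gives index with paired elements:
  i=0: (7, 11)
  i=1: (5, 12)
  i=2: (6, 14)
  i=3: (10, 20)
Therefore output = [(0, 7, 11), (1, 5, 12), (2, 6, 14), (3, 10, 20)].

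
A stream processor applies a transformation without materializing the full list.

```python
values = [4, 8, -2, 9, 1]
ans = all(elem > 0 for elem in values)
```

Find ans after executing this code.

Step 1: Check elem > 0 for each element in [4, 8, -2, 9, 1]:
  4 > 0: True
  8 > 0: True
  -2 > 0: False
  9 > 0: True
  1 > 0: True
Step 2: all() returns False.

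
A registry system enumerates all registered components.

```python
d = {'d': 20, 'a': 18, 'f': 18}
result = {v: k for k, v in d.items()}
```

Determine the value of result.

Step 1: Invert dict (swap keys and values):
  'd': 20 -> 20: 'd'
  'a': 18 -> 18: 'a'
  'f': 18 -> 18: 'f'
Therefore result = {20: 'd', 18: 'f'}.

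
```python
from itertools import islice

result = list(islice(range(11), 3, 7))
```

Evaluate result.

Step 1: islice(range(11), 3, 7) takes elements at indices [3, 7).
Step 2: Elements: [3, 4, 5, 6].
Therefore result = [3, 4, 5, 6].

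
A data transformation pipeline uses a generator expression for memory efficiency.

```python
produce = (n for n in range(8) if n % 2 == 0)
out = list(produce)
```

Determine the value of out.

Step 1: Filter range(8) keeping only even values:
  n=0: even, included
  n=1: odd, excluded
  n=2: even, included
  n=3: odd, excluded
  n=4: even, included
  n=5: odd, excluded
  n=6: even, included
  n=7: odd, excluded
Therefore out = [0, 2, 4, 6].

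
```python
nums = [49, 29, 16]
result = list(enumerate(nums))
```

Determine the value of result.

Step 1: enumerate pairs each element with its index:
  (0, 49)
  (1, 29)
  (2, 16)
Therefore result = [(0, 49), (1, 29), (2, 16)].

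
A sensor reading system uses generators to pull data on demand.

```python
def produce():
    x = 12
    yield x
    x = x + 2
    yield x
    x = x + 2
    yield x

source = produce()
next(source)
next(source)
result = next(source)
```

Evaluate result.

Step 1: Trace through generator execution:
  Yield 1: x starts at 12, yield 12
  Yield 2: x = 12 + 2 = 14, yield 14
  Yield 3: x = 14 + 2 = 16, yield 16
Step 2: First next() gets 12, second next() gets the second value, third next() yields 16.
Therefore result = 16.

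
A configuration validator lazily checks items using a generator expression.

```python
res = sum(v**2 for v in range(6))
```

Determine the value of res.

Step 1: Compute v**2 for each v in range(6):
  v=0: 0**2 = 0
  v=1: 1**2 = 1
  v=2: 2**2 = 4
  v=3: 3**2 = 9
  v=4: 4**2 = 16
  v=5: 5**2 = 25
Step 2: sum = 0 + 1 + 4 + 9 + 16 + 25 = 55.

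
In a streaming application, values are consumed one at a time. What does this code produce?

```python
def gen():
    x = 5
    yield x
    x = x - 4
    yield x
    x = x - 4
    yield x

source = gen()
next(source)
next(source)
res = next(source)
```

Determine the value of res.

Step 1: Trace through generator execution:
  Yield 1: x starts at 5, yield 5
  Yield 2: x = 5 - 4 = 1, yield 1
  Yield 3: x = 1 - 4 = -3, yield -3
Step 2: First next() gets 5, second next() gets the second value, third next() yields -3.
Therefore res = -3.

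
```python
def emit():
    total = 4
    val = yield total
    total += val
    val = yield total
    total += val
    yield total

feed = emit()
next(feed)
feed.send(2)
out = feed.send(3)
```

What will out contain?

Step 1: next() -> yield total=4.
Step 2: send(2) -> val=2, total = 4+2 = 6, yield 6.
Step 3: send(3) -> val=3, total = 6+3 = 9, yield 9.
Therefore out = 9.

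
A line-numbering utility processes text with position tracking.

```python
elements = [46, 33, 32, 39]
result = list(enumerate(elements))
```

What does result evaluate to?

Step 1: enumerate pairs each element with its index:
  (0, 46)
  (1, 33)
  (2, 32)
  (3, 39)
Therefore result = [(0, 46), (1, 33), (2, 32), (3, 39)].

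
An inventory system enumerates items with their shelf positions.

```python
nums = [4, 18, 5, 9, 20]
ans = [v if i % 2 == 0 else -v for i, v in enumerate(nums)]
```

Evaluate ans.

Step 1: For each (i, v), keep v if i is even, negate if odd:
  i=0 (even): keep 4
  i=1 (odd): negate to -18
  i=2 (even): keep 5
  i=3 (odd): negate to -9
  i=4 (even): keep 20
Therefore ans = [4, -18, 5, -9, 20].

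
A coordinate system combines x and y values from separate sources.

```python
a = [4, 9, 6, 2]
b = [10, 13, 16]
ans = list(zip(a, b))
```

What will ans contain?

Step 1: zip stops at shortest (len(a)=4, len(b)=3):
  Index 0: (4, 10)
  Index 1: (9, 13)
  Index 2: (6, 16)
Step 2: Last element of a (2) has no pair, dropped.
Therefore ans = [(4, 10), (9, 13), (6, 16)].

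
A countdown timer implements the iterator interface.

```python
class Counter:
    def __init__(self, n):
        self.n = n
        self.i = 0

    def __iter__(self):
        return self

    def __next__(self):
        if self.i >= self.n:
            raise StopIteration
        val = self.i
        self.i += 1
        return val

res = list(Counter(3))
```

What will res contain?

Step 1: Counter(3) creates an iterator counting 0 to 2.
Step 2: list() consumes all values: [0, 1, 2].
Therefore res = [0, 1, 2].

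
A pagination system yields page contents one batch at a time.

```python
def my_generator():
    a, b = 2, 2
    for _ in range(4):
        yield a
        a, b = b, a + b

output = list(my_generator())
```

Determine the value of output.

Step 1: Fibonacci-like sequence starting with a=2, b=2:
  Iteration 1: yield a=2, then a,b = 2,4
  Iteration 2: yield a=2, then a,b = 4,6
  Iteration 3: yield a=4, then a,b = 6,10
  Iteration 4: yield a=6, then a,b = 10,16
Therefore output = [2, 2, 4, 6].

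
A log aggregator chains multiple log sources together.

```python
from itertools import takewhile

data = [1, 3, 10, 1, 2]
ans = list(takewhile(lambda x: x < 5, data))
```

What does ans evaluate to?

Step 1: takewhile stops at first element >= 5:
  1 < 5: take
  3 < 5: take
  10 >= 5: stop
Therefore ans = [1, 3].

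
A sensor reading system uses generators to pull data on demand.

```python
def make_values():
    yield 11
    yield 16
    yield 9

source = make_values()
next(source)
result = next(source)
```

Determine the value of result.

Step 1: make_values() creates a generator.
Step 2: next(source) yields 11 (consumed and discarded).
Step 3: next(source) yields 16, assigned to result.
Therefore result = 16.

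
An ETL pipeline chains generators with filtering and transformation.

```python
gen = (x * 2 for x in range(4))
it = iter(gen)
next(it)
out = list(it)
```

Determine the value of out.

Step 1: Generator produces [0, 2, 4, 6].
Step 2: next(it) consumes first element (0).
Step 3: list(it) collects remaining: [2, 4, 6].
Therefore out = [2, 4, 6].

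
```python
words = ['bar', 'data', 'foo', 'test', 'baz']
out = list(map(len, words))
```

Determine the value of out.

Step 1: Map len() to each word:
  'bar' -> 3
  'data' -> 4
  'foo' -> 3
  'test' -> 4
  'baz' -> 3
Therefore out = [3, 4, 3, 4, 3].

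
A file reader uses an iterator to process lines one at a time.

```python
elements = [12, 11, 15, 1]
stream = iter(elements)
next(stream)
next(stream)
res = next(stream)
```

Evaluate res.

Step 1: Create iterator over [12, 11, 15, 1].
Step 2: next() consumes 12.
Step 3: next() consumes 11.
Step 4: next() returns 15.
Therefore res = 15.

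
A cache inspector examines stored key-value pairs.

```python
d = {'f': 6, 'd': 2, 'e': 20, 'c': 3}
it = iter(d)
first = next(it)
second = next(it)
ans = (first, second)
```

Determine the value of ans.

Step 1: iter(d) iterates over keys: ['f', 'd', 'e', 'c'].
Step 2: first = next(it) = 'f', second = next(it) = 'd'.
Therefore ans = ('f', 'd').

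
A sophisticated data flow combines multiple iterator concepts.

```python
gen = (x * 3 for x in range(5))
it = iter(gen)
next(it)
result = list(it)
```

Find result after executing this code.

Step 1: Generator produces [0, 3, 6, 9, 12].
Step 2: next(it) consumes first element (0).
Step 3: list(it) collects remaining: [3, 6, 9, 12].
Therefore result = [3, 6, 9, 12].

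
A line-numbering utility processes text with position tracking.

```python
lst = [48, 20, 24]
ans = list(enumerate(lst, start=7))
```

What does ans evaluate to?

Step 1: enumerate with start=7:
  (7, 48)
  (8, 20)
  (9, 24)
Therefore ans = [(7, 48), (8, 20), (9, 24)].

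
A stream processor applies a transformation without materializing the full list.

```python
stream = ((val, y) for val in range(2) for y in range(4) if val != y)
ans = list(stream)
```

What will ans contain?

Step 1: Nested generator over range(2) x range(4) where val != y:
  (0, 0): excluded (val == y)
  (0, 1): included
  (0, 2): included
  (0, 3): included
  (1, 0): included
  (1, 1): excluded (val == y)
  (1, 2): included
  (1, 3): included
Therefore ans = [(0, 1), (0, 2), (0, 3), (1, 0), (1, 2), (1, 3)].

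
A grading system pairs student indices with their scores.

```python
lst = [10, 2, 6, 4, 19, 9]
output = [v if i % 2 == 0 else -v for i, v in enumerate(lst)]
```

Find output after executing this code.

Step 1: For each (i, v), keep v if i is even, negate if odd:
  i=0 (even): keep 10
  i=1 (odd): negate to -2
  i=2 (even): keep 6
  i=3 (odd): negate to -4
  i=4 (even): keep 19
  i=5 (odd): negate to -9
Therefore output = [10, -2, 6, -4, 19, -9].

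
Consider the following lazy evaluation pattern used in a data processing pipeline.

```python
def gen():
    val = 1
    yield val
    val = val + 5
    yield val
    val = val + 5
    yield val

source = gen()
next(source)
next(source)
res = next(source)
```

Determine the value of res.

Step 1: Trace through generator execution:
  Yield 1: val starts at 1, yield 1
  Yield 2: val = 1 + 5 = 6, yield 6
  Yield 3: val = 6 + 5 = 11, yield 11
Step 2: First next() gets 1, second next() gets the second value, third next() yields 11.
Therefore res = 11.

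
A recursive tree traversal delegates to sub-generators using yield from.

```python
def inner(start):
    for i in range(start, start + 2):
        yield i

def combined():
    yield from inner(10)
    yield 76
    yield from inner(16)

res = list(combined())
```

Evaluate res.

Step 1: combined() delegates to inner(10):
  yield 10
  yield 11
Step 2: yield 76
Step 3: Delegates to inner(16):
  yield 16
  yield 17
Therefore res = [10, 11, 76, 16, 17].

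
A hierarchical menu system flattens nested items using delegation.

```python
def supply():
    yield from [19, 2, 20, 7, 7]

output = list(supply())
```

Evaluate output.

Step 1: yield from delegates to the iterable, yielding each element.
Step 2: Collected values: [19, 2, 20, 7, 7].
Therefore output = [19, 2, 20, 7, 7].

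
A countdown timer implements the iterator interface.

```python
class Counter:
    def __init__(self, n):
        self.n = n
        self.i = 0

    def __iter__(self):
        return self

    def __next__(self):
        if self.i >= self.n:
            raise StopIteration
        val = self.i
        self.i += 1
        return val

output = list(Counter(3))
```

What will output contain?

Step 1: Counter(3) creates an iterator counting 0 to 2.
Step 2: list() consumes all values: [0, 1, 2].
Therefore output = [0, 1, 2].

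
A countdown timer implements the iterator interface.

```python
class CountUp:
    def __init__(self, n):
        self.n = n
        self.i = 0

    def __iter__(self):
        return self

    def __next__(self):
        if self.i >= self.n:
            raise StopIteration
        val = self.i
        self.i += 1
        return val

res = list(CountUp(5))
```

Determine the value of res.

Step 1: CountUp(5) creates an iterator counting 0 to 4.
Step 2: list() consumes all values: [0, 1, 2, 3, 4].
Therefore res = [0, 1, 2, 3, 4].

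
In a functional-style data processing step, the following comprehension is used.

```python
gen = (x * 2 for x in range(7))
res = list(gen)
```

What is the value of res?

Step 1: For each x in range(7), compute x*2:
  x=0: 0*2 = 0
  x=1: 1*2 = 2
  x=2: 2*2 = 4
  x=3: 3*2 = 6
  x=4: 4*2 = 8
  x=5: 5*2 = 10
  x=6: 6*2 = 12
Therefore res = [0, 2, 4, 6, 8, 10, 12].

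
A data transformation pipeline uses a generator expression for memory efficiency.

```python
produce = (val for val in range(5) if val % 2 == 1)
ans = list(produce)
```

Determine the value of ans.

Step 1: Filter range(5) keeping only odd values:
  val=0: even, excluded
  val=1: odd, included
  val=2: even, excluded
  val=3: odd, included
  val=4: even, excluded
Therefore ans = [1, 3].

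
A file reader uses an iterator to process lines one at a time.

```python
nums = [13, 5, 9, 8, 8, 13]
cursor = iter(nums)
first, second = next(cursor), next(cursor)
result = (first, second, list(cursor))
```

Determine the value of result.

Step 1: Create iterator over [13, 5, 9, 8, 8, 13].
Step 2: first = 13, second = 5.
Step 3: Remaining elements: [9, 8, 8, 13].
Therefore result = (13, 5, [9, 8, 8, 13]).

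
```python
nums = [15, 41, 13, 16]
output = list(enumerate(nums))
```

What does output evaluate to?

Step 1: enumerate pairs each element with its index:
  (0, 15)
  (1, 41)
  (2, 13)
  (3, 16)
Therefore output = [(0, 15), (1, 41), (2, 13), (3, 16)].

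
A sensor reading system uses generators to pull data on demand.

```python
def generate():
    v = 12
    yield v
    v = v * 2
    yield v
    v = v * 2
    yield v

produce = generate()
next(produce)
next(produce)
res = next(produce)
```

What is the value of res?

Step 1: Trace through generator execution:
  Yield 1: v starts at 12, yield 12
  Yield 2: v = 12 * 2 = 24, yield 24
  Yield 3: v = 24 * 2 = 48, yield 48
Step 2: First next() gets 12, second next() gets the second value, third next() yields 48.
Therefore res = 48.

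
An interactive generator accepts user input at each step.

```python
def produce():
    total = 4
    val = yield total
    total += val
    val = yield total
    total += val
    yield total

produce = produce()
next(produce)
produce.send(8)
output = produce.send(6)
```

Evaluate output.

Step 1: next() -> yield total=4.
Step 2: send(8) -> val=8, total = 4+8 = 12, yield 12.
Step 3: send(6) -> val=6, total = 12+6 = 18, yield 18.
Therefore output = 18.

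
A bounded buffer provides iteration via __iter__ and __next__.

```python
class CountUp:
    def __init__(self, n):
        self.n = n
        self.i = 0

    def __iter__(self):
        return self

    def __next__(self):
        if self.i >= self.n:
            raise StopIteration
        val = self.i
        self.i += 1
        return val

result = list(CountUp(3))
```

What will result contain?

Step 1: CountUp(3) creates an iterator counting 0 to 2.
Step 2: list() consumes all values: [0, 1, 2].
Therefore result = [0, 1, 2].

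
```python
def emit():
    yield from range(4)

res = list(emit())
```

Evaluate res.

Step 1: yield from delegates to the iterable, yielding each element.
Step 2: Collected values: [0, 1, 2, 3].
Therefore res = [0, 1, 2, 3].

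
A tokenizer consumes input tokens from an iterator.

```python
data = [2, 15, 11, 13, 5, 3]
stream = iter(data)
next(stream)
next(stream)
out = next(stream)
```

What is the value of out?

Step 1: Create iterator over [2, 15, 11, 13, 5, 3].
Step 2: next() consumes 2.
Step 3: next() consumes 15.
Step 4: next() returns 11.
Therefore out = 11.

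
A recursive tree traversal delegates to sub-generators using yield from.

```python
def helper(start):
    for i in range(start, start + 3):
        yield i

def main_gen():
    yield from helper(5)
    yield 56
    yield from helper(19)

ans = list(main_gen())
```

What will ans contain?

Step 1: main_gen() delegates to helper(5):
  yield 5
  yield 6
  yield 7
Step 2: yield 56
Step 3: Delegates to helper(19):
  yield 19
  yield 20
  yield 21
Therefore ans = [5, 6, 7, 56, 19, 20, 21].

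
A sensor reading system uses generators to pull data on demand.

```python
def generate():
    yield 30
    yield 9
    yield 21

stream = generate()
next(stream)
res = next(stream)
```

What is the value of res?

Step 1: generate() creates a generator.
Step 2: next(stream) yields 30 (consumed and discarded).
Step 3: next(stream) yields 9, assigned to res.
Therefore res = 9.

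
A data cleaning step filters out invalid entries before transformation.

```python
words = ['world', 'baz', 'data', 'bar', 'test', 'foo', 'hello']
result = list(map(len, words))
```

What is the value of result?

Step 1: Map len() to each word:
  'world' -> 5
  'baz' -> 3
  'data' -> 4
  'bar' -> 3
  'test' -> 4
  'foo' -> 3
  'hello' -> 5
Therefore result = [5, 3, 4, 3, 4, 3, 5].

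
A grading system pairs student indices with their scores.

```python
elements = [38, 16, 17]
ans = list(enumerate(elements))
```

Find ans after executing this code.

Step 1: enumerate pairs each element with its index:
  (0, 38)
  (1, 16)
  (2, 17)
Therefore ans = [(0, 38), (1, 16), (2, 17)].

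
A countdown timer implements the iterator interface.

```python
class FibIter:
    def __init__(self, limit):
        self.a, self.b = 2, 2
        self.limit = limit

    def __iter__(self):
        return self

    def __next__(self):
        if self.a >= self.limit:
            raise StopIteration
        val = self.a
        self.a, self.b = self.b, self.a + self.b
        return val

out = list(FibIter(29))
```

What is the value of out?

Step 1: Fibonacci-like sequence (a=2, b=2) until >= 29:
  Yield 2, then a,b = 2,4
  Yield 2, then a,b = 4,6
  Yield 4, then a,b = 6,10
  Yield 6, then a,b = 10,16
  Yield 10, then a,b = 16,26
  Yield 16, then a,b = 26,42
  Yield 26, then a,b = 42,68
Step 2: 42 >= 29, stop.
Therefore out = [2, 2, 4, 6, 10, 16, 26].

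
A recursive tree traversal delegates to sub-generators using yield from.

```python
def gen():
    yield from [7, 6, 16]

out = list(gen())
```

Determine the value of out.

Step 1: yield from delegates to the iterable, yielding each element.
Step 2: Collected values: [7, 6, 16].
Therefore out = [7, 6, 16].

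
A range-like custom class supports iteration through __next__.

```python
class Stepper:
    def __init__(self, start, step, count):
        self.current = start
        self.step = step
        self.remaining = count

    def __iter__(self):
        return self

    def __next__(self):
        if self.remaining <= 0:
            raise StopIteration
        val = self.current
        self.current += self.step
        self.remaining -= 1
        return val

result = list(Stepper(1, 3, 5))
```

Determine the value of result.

Step 1: Stepper starts at 1, increments by 3, for 5 steps:
  Yield 1, then current += 3
  Yield 4, then current += 3
  Yield 7, then current += 3
  Yield 10, then current += 3
  Yield 13, then current += 3
Therefore result = [1, 4, 7, 10, 13].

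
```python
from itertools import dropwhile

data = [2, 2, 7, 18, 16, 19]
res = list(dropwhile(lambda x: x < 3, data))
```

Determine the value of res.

Step 1: dropwhile drops elements while < 3:
  2 < 3: dropped
  2 < 3: dropped
  7: kept (dropping stopped)
Step 2: Remaining elements kept regardless of condition.
Therefore res = [7, 18, 16, 19].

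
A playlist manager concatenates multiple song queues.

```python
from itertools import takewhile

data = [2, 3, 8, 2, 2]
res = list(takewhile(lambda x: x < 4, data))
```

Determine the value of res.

Step 1: takewhile stops at first element >= 4:
  2 < 4: take
  3 < 4: take
  8 >= 4: stop
Therefore res = [2, 3].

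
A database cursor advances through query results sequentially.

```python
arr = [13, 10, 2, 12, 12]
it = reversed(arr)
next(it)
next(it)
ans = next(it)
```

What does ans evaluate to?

Step 1: reversed([13, 10, 2, 12, 12]) gives iterator: [12, 12, 2, 10, 13].
Step 2: First next() = 12, second next() = 12.
Step 3: Third next() = 2.
Therefore ans = 2.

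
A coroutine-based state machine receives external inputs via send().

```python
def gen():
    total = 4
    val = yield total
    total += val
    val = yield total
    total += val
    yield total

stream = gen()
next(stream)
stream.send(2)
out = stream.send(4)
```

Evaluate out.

Step 1: next() -> yield total=4.
Step 2: send(2) -> val=2, total = 4+2 = 6, yield 6.
Step 3: send(4) -> val=4, total = 6+4 = 10, yield 10.
Therefore out = 10.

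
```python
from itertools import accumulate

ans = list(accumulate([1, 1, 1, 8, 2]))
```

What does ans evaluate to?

Step 1: accumulate computes running sums:
  + 1 = 1
  + 1 = 2
  + 1 = 3
  + 8 = 11
  + 2 = 13
Therefore ans = [1, 2, 3, 11, 13].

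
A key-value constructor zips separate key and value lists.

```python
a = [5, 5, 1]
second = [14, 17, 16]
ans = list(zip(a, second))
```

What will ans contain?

Step 1: zip pairs elements at same index:
  Index 0: (5, 14)
  Index 1: (5, 17)
  Index 2: (1, 16)
Therefore ans = [(5, 14), (5, 17), (1, 16)].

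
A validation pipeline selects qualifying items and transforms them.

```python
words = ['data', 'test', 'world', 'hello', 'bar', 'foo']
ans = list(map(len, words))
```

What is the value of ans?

Step 1: Map len() to each word:
  'data' -> 4
  'test' -> 4
  'world' -> 5
  'hello' -> 5
  'bar' -> 3
  'foo' -> 3
Therefore ans = [4, 4, 5, 5, 3, 3].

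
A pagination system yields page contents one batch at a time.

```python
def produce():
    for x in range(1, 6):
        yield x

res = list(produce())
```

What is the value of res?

Step 1: The generator yields each value from range(1, 6).
Step 2: list() consumes all yields: [1, 2, 3, 4, 5].
Therefore res = [1, 2, 3, 4, 5].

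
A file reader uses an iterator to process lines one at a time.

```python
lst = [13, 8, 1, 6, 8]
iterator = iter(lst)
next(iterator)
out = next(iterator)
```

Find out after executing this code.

Step 1: Create iterator over [13, 8, 1, 6, 8].
Step 2: next() consumes 13.
Step 3: next() returns 8.
Therefore out = 8.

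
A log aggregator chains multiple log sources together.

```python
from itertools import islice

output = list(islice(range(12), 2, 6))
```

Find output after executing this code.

Step 1: islice(range(12), 2, 6) takes elements at indices [2, 6).
Step 2: Elements: [2, 3, 4, 5].
Therefore output = [2, 3, 4, 5].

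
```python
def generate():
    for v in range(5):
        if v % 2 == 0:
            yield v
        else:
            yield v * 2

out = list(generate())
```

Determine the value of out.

Step 1: For each v in range(5), yield v if even, else v*2:
  v=0 (even): yield 0
  v=1 (odd): yield 1*2 = 2
  v=2 (even): yield 2
  v=3 (odd): yield 3*2 = 6
  v=4 (even): yield 4
Therefore out = [0, 2, 2, 6, 4].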